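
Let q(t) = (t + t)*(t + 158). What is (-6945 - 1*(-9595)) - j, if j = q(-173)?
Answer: -2540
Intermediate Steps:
q(t) = 2*t*(158 + t) (q(t) = (2*t)*(158 + t) = 2*t*(158 + t))
j = 5190 (j = 2*(-173)*(158 - 173) = 2*(-173)*(-15) = 5190)
(-6945 - 1*(-9595)) - j = (-6945 - 1*(-9595)) - 1*5190 = (-6945 + 9595) - 5190 = 2650 - 5190 = -2540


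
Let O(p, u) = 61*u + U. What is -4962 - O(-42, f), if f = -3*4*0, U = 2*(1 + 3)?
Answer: -4970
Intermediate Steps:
U = 8 (U = 2*4 = 8)
f = 0 (f = -12*0 = 0)
O(p, u) = 8 + 61*u (O(p, u) = 61*u + 8 = 8 + 61*u)
-4962 - O(-42, f) = -4962 - (8 + 61*0) = -4962 - (8 + 0) = -4962 - 1*8 = -4962 - 8 = -4970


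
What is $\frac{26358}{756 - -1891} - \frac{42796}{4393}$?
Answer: $\frac{2509682}{11628271} \approx 0.21583$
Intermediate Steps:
$\frac{26358}{756 - -1891} - \frac{42796}{4393} = \frac{26358}{756 + 1891} - \frac{42796}{4393} = \frac{26358}{2647} - \frac{42796}{4393} = \frac{2509682}{11628271}$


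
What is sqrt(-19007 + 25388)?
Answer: 3*sqrt(709) ≈ 79.881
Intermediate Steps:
sqrt(-19007 + 25388) = sqrt(6381) = 3*sqrt(709)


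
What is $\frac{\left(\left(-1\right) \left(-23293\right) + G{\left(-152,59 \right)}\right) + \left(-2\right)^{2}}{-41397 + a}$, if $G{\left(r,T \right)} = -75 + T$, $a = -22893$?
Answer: $- \frac{23281}{64290} \approx -0.36212$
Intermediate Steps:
$\frac{\left(\left(-1\right) \left(-23293\right) + G{\left(-152,59 \right)}\right) + \left(-2\right)^{2}}{-41397 + a} = \frac{\left(\left(-1\right) \left(-23293\right) + \left(-75 + 59\right)\right) + \left(-2\right)^{2}}{-41397 - 22893} = \frac{\left(23293 - 16\right) + 4}{-64290} = \left(23277 + 4\right) \left(- \frac{1}{64290}\right) = 23281 \left(- \frac{1}{64290}\right) = - \frac{23281}{64290}$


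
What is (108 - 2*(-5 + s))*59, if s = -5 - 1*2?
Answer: 7788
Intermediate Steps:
s = -7 (s = -5 - 2 = -7)
(108 - 2*(-5 + s))*59 = (108 - 2*(-5 - 7))*59 = (108 - 2*(-12))*59 = (108 + 24)*59 = 132*59 = 7788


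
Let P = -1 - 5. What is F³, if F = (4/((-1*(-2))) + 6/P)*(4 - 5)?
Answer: -1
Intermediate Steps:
P = -6
F = -1 (F = (4/((-1*(-2))) + 6/(-6))*(4 - 5) = (4/2 + 6*(-⅙))*(-1) = (4*(½) - 1)*(-1) = (2 - 1)*(-1) = 1*(-1) = -1)
F³ = (-1)³ = -1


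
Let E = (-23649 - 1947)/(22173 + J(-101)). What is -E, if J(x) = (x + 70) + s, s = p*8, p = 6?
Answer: 12798/11095 ≈ 1.1535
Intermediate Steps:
s = 48 (s = 6*8 = 48)
J(x) = 118 + x (J(x) = (x + 70) + 48 = (70 + x) + 48 = 118 + x)
E = -12798/11095 (E = (-23649 - 1947)/(22173 + (118 - 101)) = -25596/(22173 + 17) = -25596/22190 = -25596*1/22190 = -12798/11095 ≈ -1.1535)
-E = -1*(-12798/11095) = 12798/11095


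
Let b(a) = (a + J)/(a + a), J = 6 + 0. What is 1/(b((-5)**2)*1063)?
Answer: 50/32953 ≈ 0.0015173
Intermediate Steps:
J = 6
b(a) = (6 + a)/(2*a) (b(a) = (a + 6)/(a + a) = (6 + a)/((2*a)) = (6 + a)*(1/(2*a)) = (6 + a)/(2*a))
1/(b((-5)**2)*1063) = 1/(((6 + (-5)**2)/(2*((-5)**2)))*1063) = 1/(((1/2)*(6 + 25)/25)*1063) = 1/(((1/2)*(1/25)*31)*1063) = 1/((31/50)*1063) = 1/(32953/50) = 50/32953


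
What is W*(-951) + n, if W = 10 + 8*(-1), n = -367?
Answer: -2269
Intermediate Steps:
W = 2 (W = 10 - 8 = 2)
W*(-951) + n = 2*(-951) - 367 = -1902 - 367 = -2269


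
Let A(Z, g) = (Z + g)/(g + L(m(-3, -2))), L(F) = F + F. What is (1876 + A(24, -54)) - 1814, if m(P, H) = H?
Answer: 1813/29 ≈ 62.517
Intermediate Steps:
L(F) = 2*F
A(Z, g) = (Z + g)/(-4 + g) (A(Z, g) = (Z + g)/(g + 2*(-2)) = (Z + g)/(g - 4) = (Z + g)/(-4 + g))
(1876 + A(24, -54)) - 1814 = (1876 + (24 - 54)/(-4 - 54)) - 1814 = (1876 - 30/(-58)) - 1814 = (1876 - 1/58*(-30)) - 1814 = (1876 + 15/29) - 1814 = 54419/29 - 1814 = 1813/29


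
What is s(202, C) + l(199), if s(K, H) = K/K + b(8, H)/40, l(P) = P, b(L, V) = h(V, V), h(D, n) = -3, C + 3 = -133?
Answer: 7997/40 ≈ 199.93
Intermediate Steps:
C = -136 (C = -3 - 133 = -136)
b(L, V) = -3
s(K, H) = 37/40 (s(K, H) = K/K - 3/40 = 1 - 3*1/40 = 1 - 3/40 = 37/40)
s(202, C) + l(199) = 37/40 + 199 = 7997/40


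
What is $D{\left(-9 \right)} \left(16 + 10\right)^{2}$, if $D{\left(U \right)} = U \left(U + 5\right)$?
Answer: $24336$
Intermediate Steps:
$D{\left(U \right)} = U \left(5 + U\right)$
$D{\left(-9 \right)} \left(16 + 10\right)^{2} = - 9 \left(5 - 9\right) \left(16 + 10\right)^{2} = \left(-9\right) \left(-4\right) 26^{2} = 36 \cdot 676 = 24336$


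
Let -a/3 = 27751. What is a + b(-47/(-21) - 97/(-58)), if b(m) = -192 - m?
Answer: -101640773/1218 ≈ -83449.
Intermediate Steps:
a = -83253 (a = -3*27751 = -83253)
a + b(-47/(-21) - 97/(-58)) = -83253 + (-192 - (-47/(-21) - 97/(-58))) = -83253 + (-192 - (-47*(-1/21) - 97*(-1/58))) = -83253 + (-192 - (47/21 + 97/58)) = -83253 + (-192 - 1*4763/1218) = -83253 + (-192 - 4763/1218) = -83253 - 238619/1218 = -101640773/1218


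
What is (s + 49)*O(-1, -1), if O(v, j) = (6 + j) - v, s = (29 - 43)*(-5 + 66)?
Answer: -4830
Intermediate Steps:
s = -854 (s = -14*61 = -854)
O(v, j) = 6 + j - v
(s + 49)*O(-1, -1) = (-854 + 49)*(6 - 1 - 1*(-1)) = -805*(6 - 1 + 1) = -805*6 = -4830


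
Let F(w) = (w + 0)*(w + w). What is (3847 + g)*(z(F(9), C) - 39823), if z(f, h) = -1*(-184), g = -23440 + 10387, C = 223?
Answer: 364916634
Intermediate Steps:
F(w) = 2*w² (F(w) = w*(2*w) = 2*w²)
g = -13053
z(f, h) = 184
(3847 + g)*(z(F(9), C) - 39823) = (3847 - 13053)*(184 - 39823) = -9206*(-39639) = 364916634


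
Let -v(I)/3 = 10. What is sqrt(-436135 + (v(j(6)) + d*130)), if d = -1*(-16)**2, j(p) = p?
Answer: I*sqrt(469445) ≈ 685.16*I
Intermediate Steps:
d = -256 (d = -1*256 = -256)
v(I) = -30 (v(I) = -3*10 = -30)
sqrt(-436135 + (v(j(6)) + d*130)) = sqrt(-436135 + (-30 - 256*130)) = sqrt(-436135 + (-30 - 33280)) = sqrt(-436135 - 33310) = sqrt(-469445) = I*sqrt(469445)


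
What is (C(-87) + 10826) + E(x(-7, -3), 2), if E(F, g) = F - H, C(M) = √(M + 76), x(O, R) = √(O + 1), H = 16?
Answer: 10810 + I*√6 + I*√11 ≈ 10810.0 + 5.7661*I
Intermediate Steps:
x(O, R) = √(1 + O)
C(M) = √(76 + M)
E(F, g) = -16 + F (E(F, g) = F - 1*16 = F - 16 = -16 + F)
(C(-87) + 10826) + E(x(-7, -3), 2) = (√(76 - 87) + 10826) + (-16 + √(1 - 7)) = (√(-11) + 10826) + (-16 + √(-6)) = (I*√11 + 10826) + (-16 + I*√6) = (10826 + I*√11) + (-16 + I*√6) = 10810 + I*√6 + I*√11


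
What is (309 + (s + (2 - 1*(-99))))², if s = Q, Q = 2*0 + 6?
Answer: 173056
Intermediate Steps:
Q = 6 (Q = 0 + 6 = 6)
s = 6
(309 + (s + (2 - 1*(-99))))² = (309 + (6 + (2 - 1*(-99))))² = (309 + (6 + (2 + 99)))² = (309 + (6 + 101))² = (309 + 107)² = 416² = 173056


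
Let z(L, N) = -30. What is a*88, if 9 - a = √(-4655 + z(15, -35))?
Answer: 792 - 88*I*√4685 ≈ 792.0 - 6023.3*I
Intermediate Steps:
a = 9 - I*√4685 (a = 9 - √(-4655 - 30) = 9 - √(-4685) = 9 - I*√4685 ≈ 9.0 - 68.447*I)
a*88 = (9 - I*√4685)*88 = 792 - 88*I*√4685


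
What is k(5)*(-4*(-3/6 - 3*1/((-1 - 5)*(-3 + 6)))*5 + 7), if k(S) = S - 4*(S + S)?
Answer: -1435/3 ≈ -478.33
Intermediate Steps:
k(S) = -7*S (k(S) = S - 4*2*S = S - 8*S = -7*S)
k(5)*(-4*(-3/6 - 3*1/((-1 - 5)*(-3 + 6)))*5 + 7) = (-7*5)*(-4*(-3/6 - 3*1/((-1 - 5)*(-3 + 6)))*5 + 7) = -35*(-4*(-3*⅙ - 3/(3*(-6)))*5 + 7) = -35*(-4*(-½ - 3/(-18))*5 + 7) = -35*(-4*(-½ - 3*(-1/18))*5 + 7) = -35*(-4*(-½ + ⅙)*5 + 7) = -35*(-4*(-⅓)*5 + 7) = -35*((4/3)*5 + 7) = -35*(20/3 + 7) = -35*41/3 = -1435/3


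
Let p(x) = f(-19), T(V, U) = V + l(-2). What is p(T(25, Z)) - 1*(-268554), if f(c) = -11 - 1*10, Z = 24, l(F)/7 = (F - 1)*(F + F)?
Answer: 268533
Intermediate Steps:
l(F) = 14*F*(-1 + F) (l(F) = 7*((F - 1)*(F + F)) = 7*((-1 + F)*(2*F)) = 7*(2*F*(-1 + F)) = 14*F*(-1 + F))
T(V, U) = 84 + V (T(V, U) = V + 14*(-2)*(-1 - 2) = V + 14*(-2)*(-3) = V + 84 = 84 + V)
f(c) = -21 (f(c) = -11 - 10 = -21)
p(x) = -21
p(T(25, Z)) - 1*(-268554) = -21 - 1*(-268554) = -21 + 268554 = 268533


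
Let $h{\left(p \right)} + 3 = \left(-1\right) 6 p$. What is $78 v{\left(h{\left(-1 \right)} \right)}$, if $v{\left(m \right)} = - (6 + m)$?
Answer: $-702$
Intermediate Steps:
$h{\left(p \right)} = -3 - 6 p$ ($h{\left(p \right)} = -3 + \left(-1\right) 6 p = -3 - 6 p$)
$v{\left(m \right)} = -6 - m$
$78 v{\left(h{\left(-1 \right)} \right)} = 78 \left(-6 - \left(-3 - -6\right)\right) = 78 \left(-6 - \left(-3 + 6\right)\right) = 78 \left(-6 - 3\right) = 78 \left(-9\right) = -702$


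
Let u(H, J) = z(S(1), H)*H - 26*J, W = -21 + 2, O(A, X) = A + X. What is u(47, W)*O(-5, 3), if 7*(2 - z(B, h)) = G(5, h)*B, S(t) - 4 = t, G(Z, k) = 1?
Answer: -7762/7 ≈ -1108.9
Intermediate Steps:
S(t) = 4 + t
z(B, h) = 2 - B/7
W = -19
u(H, J) = -26*J + 9*H/7 (u(H, J) = (2 - (4 + 1)/7)*H - 26*J = (2 - ⅐*5)*H - 26*J = (2 - 5/7)*H - 26*J = 9*H/7 - 26*J = -26*J + 9*H/7)
u(47, W)*O(-5, 3) = (-26*(-19) + (9/7)*47)*(-5 + 3) = (494 + 423/7)*(-2) = (3881/7)*(-2) = -7762/7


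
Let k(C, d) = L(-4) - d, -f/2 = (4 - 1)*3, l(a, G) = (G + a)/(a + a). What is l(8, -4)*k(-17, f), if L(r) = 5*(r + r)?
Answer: -11/2 ≈ -5.5000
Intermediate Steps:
l(a, G) = (G + a)/(2*a) (l(a, G) = (G + a)/((2*a)) = (G + a)*(1/(2*a)) = (G + a)/(2*a))
f = -18 (f = -2*(4 - 1)*3 = -6*3 = -2*9 = -18)
L(r) = 10*r (L(r) = 5*(2*r) = 10*r)
k(C, d) = -40 - d (k(C, d) = 10*(-4) - d = -40 - d)
l(8, -4)*k(-17, f) = ((1/2)*(-4 + 8)/8)*(-40 - 1*(-18)) = ((1/2)*(1/8)*4)*(-40 + 18) = (1/4)*(-22) = -11/2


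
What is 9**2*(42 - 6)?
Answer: 2916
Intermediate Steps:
9**2*(42 - 6) = 81*36 = 2916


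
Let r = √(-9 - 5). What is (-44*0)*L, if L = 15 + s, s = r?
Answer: 0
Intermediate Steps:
r = I*√14 (r = √(-14) = I*√14 ≈ 3.7417*I)
s = I*√14 ≈ 3.7417*I
L = 15 + I*√14 ≈ 15.0 + 3.7417*I
(-44*0)*L = (-44*0)*(15 + I*√14) = 0*(15 + I*√14) = 0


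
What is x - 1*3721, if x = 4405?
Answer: 684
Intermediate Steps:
x - 1*3721 = 4405 - 1*3721 = 4405 - 3721 = 684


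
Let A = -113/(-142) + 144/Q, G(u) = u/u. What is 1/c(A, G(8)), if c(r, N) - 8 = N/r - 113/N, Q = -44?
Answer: -3869/407807 ≈ -0.0094873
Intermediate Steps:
G(u) = 1
A = -3869/1562 (A = -113/(-142) + 144/(-44) = -113*(-1/142) + 144*(-1/44) = 113/142 - 36/11 = -3869/1562 ≈ -2.4770)
c(r, N) = 8 - 113/N + N/r (c(r, N) = 8 + (N/r - 113/N) = 8 + (-113/N + N/r) = 8 - 113/N + N/r)
1/c(A, G(8)) = 1/(8 - 113/1 + 1/(-3869/1562)) = 1/(8 - 113*1 + 1*(-1562/3869)) = 1/(8 - 113 - 1562/3869) = 1/(-407807/3869) = -3869/407807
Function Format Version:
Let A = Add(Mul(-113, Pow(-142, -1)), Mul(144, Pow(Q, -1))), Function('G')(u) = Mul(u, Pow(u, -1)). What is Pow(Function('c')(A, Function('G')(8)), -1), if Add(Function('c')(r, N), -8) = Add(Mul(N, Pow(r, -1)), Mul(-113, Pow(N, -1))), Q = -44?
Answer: Rational(-3869, 407807) ≈ -0.0094873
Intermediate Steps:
Function('G')(u) = 1
A = Rational(-3869, 1562) (A = Add(Mul(-113, Pow(-142, -1)), Mul(144, Pow(-44, -1))) = Add(Mul(-113, Rational(-1, 142)), Mul(144, Rational(-1, 44))) = Add(Rational(113, 142), Rational(-36, 11)) = Rational(-3869, 1562) ≈ -2.4770)
Function('c')(r, N) = Add(8, Mul(-113, Pow(N, -1)), Mul(N, Pow(r, -1))) (Function('c')(r, N) = Add(8, Add(Mul(N, Pow(r, -1)), Mul(-113, Pow(N, -1)))) = Add(8, Add(Mul(-113, Pow(N, -1)), Mul(N, Pow(r, -1)))) = Add(8, Mul(-113, Pow(N, -1)), Mul(N, Pow(r, -1))))
Pow(Function('c')(A, Function('G')(8)), -1) = Pow(Add(8, Mul(-113, Pow(1, -1)), Mul(1, Pow(Rational(-3869, 1562), -1))), -1) = Pow(Add(8, Mul(-113, 1), Mul(1, Rational(-1562, 3869))), -1) = Pow(Add(8, -113, Rational(-1562, 3869)), -1) = Pow(Rational(-407807, 3869), -1) = Rational(-3869, 407807)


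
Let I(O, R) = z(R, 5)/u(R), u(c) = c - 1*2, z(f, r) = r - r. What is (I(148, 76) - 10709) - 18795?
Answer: -29504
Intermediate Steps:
z(f, r) = 0
u(c) = -2 + c (u(c) = c - 2 = -2 + c)
I(O, R) = 0 (I(O, R) = 0/(-2 + R) = 0)
(I(148, 76) - 10709) - 18795 = (0 - 10709) - 18795 = -10709 - 18795 = -29504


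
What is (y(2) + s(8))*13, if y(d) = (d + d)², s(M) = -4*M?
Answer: -208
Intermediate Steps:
y(d) = 4*d² (y(d) = (2*d)² = 4*d²)
(y(2) + s(8))*13 = (4*2² - 4*8)*13 = (4*4 - 32)*13 = (16 - 32)*13 = -16*13 = -208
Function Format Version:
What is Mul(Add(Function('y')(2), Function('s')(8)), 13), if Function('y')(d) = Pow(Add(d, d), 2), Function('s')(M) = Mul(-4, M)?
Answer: -208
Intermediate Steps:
Function('y')(d) = Mul(4, Pow(d, 2)) (Function('y')(d) = Pow(Mul(2, d), 2) = Mul(4, Pow(d, 2)))
Mul(Add(Function('y')(2), Function('s')(8)), 13) = Mul(Add(Mul(4, Pow(2, 2)), Mul(-4, 8)), 13) = Mul(Add(Mul(4, 4), -32), 13) = Mul(Add(16, -32), 13) = Mul(-16, 13) = -208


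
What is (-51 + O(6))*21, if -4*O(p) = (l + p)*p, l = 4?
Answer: -1386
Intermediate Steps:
O(p) = -p*(4 + p)/4 (O(p) = -(4 + p)*p/4 = -p*(4 + p)/4)
(-51 + O(6))*21 = (-51 - ¼*6*(4 + 6))*21 = (-51 - ¼*6*10)*21 = (-51 - 15)*21 = -66*21 = -1386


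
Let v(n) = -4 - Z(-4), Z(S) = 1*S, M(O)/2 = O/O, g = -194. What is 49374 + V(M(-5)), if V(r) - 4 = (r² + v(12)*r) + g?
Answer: 49188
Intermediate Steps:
M(O) = 2 (M(O) = 2*(O/O) = 2*1 = 2)
Z(S) = S
v(n) = 0 (v(n) = -4 - 1*(-4) = -4 + 4 = 0)
V(r) = -190 + r² (V(r) = 4 + ((r² + 0*r) - 194) = 4 + ((r² + 0) - 194) = 4 + (r² - 194) = 4 + (-194 + r²) = -190 + r²)
49374 + V(M(-5)) = 49374 + (-190 + 2²) = 49374 + (-190 + 4) = 49374 - 186 = 49188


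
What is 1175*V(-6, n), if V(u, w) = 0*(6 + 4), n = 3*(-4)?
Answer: 0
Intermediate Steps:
n = -12
V(u, w) = 0 (V(u, w) = 0*10 = 0)
1175*V(-6, n) = 1175*0 = 0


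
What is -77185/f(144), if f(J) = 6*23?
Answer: -77185/138 ≈ -559.31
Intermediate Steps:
f(J) = 138
-77185/f(144) = -77185/138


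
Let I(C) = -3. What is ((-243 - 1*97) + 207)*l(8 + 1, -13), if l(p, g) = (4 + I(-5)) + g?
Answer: 1596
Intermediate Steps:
l(p, g) = 1 + g (l(p, g) = (4 - 3) + g = 1 + g)
((-243 - 1*97) + 207)*l(8 + 1, -13) = ((-243 - 1*97) + 207)*(1 - 13) = ((-243 - 97) + 207)*(-12) = (-340 + 207)*(-12) = -133*(-12) = 1596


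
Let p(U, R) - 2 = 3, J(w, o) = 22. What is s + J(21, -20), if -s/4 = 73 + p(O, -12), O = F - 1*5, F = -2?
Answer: -290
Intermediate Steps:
O = -7 (O = -2 - 1*5 = -2 - 5 = -7)
p(U, R) = 5 (p(U, R) = 2 + 3 = 5)
s = -312 (s = -4*(73 + 5) = -4*78 = -312)
s + J(21, -20) = -312 + 22 = -290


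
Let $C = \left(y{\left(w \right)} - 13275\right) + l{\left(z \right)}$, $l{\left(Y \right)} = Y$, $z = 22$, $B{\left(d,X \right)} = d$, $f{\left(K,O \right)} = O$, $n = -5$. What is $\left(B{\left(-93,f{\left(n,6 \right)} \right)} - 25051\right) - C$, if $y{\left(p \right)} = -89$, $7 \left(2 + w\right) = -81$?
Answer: $-11802$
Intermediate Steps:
$w = - \frac{95}{7}$ ($w = -2 + \frac{1}{7} \left(-81\right) = -2 - \frac{81}{7} = - \frac{95}{7} \approx -13.571$)
$C = -13342$ ($C = \left(-89 - 13275\right) + 22 = -13364 + 22 = -13342$)
$\left(B{\left(-93,f{\left(n,6 \right)} \right)} - 25051\right) - C = \left(-93 - 25051\right) - -13342 = -25144 + 13342 = -11802$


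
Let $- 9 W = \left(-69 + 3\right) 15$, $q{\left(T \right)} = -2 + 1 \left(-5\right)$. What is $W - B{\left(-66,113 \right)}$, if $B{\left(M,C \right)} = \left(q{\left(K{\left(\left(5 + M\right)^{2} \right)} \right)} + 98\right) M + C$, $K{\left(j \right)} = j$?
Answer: $6003$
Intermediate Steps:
$q{\left(T \right)} = -7$ ($q{\left(T \right)} = -2 - 5 = -7$)
$B{\left(M,C \right)} = C + 91 M$ ($B{\left(M,C \right)} = \left(-7 + 98\right) M + C = 91 M + C = C + 91 M$)
$W = 110$ ($W = - \frac{\left(-69 + 3\right) 15}{9} = - \frac{\left(-66\right) 15}{9} = \left(- \frac{1}{9}\right) \left(-990\right) = 110$)
$W - B{\left(-66,113 \right)} = 110 - \left(113 + 91 \left(-66\right)\right) = 110 - \left(113 - 6006\right) = 110 - -5893 = 110 + 5893 = 6003$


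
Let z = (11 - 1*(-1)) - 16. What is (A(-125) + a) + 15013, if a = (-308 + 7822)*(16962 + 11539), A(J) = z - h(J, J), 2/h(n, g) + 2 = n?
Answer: 27199783423/127 ≈ 2.1417e+8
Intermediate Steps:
h(n, g) = 2/(-2 + n)
z = -4 (z = (11 + 1) - 16 = 12 - 16 = -4)
A(J) = -4 - 2/(-2 + J)
a = 214156514 (a = 7514*28501 = 214156514)
(A(-125) + a) + 15013 = (2*(3 - 2*(-125))/(-2 - 125) + 214156514) + 15013 = (2*(3 + 250)/(-127) + 214156514) + 15013 = (2*(-1/127)*253 + 214156514) + 15013 = (-506/127 + 214156514) + 15013 = 27197876772/127 + 15013 = 27199783423/127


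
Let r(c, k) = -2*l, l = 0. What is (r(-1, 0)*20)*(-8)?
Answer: 0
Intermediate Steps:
r(c, k) = 0 (r(c, k) = -2*0 = 0)
(r(-1, 0)*20)*(-8) = (0*20)*(-8) = 0*(-8) = 0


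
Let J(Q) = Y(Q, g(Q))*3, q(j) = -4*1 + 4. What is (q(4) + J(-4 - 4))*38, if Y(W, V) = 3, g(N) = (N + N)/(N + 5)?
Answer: 342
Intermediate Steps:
g(N) = 2*N/(5 + N) (g(N) = (2*N)/(5 + N) = 2*N/(5 + N))
q(j) = 0 (q(j) = -4 + 4 = 0)
J(Q) = 9 (J(Q) = 3*3 = 9)
(q(4) + J(-4 - 4))*38 = (0 + 9)*38 = 9*38 = 342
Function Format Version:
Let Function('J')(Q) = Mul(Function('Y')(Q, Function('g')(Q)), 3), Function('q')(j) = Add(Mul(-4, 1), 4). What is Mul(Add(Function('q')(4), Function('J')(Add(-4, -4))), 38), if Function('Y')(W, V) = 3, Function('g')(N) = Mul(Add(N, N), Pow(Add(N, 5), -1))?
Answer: 342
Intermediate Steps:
Function('g')(N) = Mul(2, N, Pow(Add(5, N), -1)) (Function('g')(N) = Mul(Mul(2, N), Pow(Add(5, N), -1)) = Mul(2, N, Pow(Add(5, N), -1)))
Function('q')(j) = 0 (Function('q')(j) = Add(-4, 4) = 0)
Function('J')(Q) = 9 (Function('J')(Q) = Mul(3, 3) = 9)
Mul(Add(Function('q')(4), Function('J')(Add(-4, -4))), 38) = Mul(Add(0, 9), 38) = Mul(9, 38) = 342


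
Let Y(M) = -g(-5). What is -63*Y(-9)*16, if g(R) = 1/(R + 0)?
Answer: -1008/5 ≈ -201.60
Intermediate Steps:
g(R) = 1/R
Y(M) = ⅕ (Y(M) = -1/(-5) = -1*(-⅕) = ⅕)
-63*Y(-9)*16 = -63*⅕*16 = -63/5*16 = -1008/5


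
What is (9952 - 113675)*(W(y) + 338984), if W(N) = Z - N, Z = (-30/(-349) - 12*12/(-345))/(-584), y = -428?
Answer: -412580198017105897/11719420 ≈ -3.5205e+10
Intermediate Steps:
Z = -10101/11719420 (Z = (-30*(-1/349) - 144*(-1/345))*(-1/584) = (30/349 + 48/115)*(-1/584) = (20202/40135)*(-1/584) = -10101/11719420 ≈ -0.00086190)
W(N) = -10101/11719420 - N
(9952 - 113675)*(W(y) + 338984) = (9952 - 113675)*((-10101/11719420 - 1*(-428)) + 338984) = -103723*((-10101/11719420 + 428) + 338984) = -103723*(5015901659/11719420 + 338984) = -103723*3977711770939/11719420 = -412580198017105897/11719420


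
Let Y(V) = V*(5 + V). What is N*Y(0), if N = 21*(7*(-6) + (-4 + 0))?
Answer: 0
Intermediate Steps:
N = -966 (N = 21*(-42 - 4) = 21*(-46) = -966)
N*Y(0) = -0*(5 + 0) = -0*5 = -966*0 = 0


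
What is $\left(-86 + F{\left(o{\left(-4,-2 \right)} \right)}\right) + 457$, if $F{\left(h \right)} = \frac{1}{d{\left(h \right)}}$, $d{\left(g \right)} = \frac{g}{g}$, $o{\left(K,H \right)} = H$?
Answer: $372$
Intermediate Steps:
$d{\left(g \right)} = 1$
$F{\left(h \right)} = 1$ ($F{\left(h \right)} = 1^{-1} = 1$)
$\left(-86 + F{\left(o{\left(-4,-2 \right)} \right)}\right) + 457 = \left(-86 + 1\right) + 457 = -85 + 457 = 372$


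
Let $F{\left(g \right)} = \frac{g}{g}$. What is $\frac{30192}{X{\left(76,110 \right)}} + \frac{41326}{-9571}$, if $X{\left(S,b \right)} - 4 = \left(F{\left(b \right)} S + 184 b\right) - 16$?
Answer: $- \frac{11460739}{4048533} \approx -2.8308$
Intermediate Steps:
$F{\left(g \right)} = 1$
$X{\left(S,b \right)} = -12 + S + 184 b$ ($X{\left(S,b \right)} = 4 - \left(16 - S - 184 b\right) = 4 + \left(-16 + S + 184 b\right) = -12 + S + 184 b$)
$\frac{30192}{X{\left(76,110 \right)}} + \frac{41326}{-9571} = \frac{30192}{-12 + 76 + 184 \cdot 110} + \frac{41326}{-9571} = \frac{30192}{-12 + 76 + 20240} + 41326 \left(- \frac{1}{9571}\right) = \frac{30192}{20304} - \frac{41326}{9571} = 30192 \cdot \frac{1}{20304} - \frac{41326}{9571} = \frac{629}{423} - \frac{41326}{9571} = - \frac{11460739}{4048533}$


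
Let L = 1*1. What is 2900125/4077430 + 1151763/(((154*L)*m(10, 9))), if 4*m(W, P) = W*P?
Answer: 44821732783/134555190 ≈ 333.11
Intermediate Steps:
m(W, P) = P*W/4 (m(W, P) = (W*P)/4 = (P*W)/4 = P*W/4)
L = 1
2900125/4077430 + 1151763/(((154*L)*m(10, 9))) = 2900125/4077430 + 1151763/(((154*1)*((1/4)*9*10))) = 2900125*(1/4077430) + 1151763/((154*(45/2))) = 580025/815486 + 1151763/3465 = 580025/815486 + 1151763*(1/3465) = 580025/815486 + 383921/1155 = 44821732783/134555190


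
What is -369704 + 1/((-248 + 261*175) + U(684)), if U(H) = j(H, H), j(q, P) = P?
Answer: -17047421143/46111 ≈ -3.6970e+5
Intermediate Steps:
U(H) = H
-369704 + 1/((-248 + 261*175) + U(684)) = -369704 + 1/((-248 + 261*175) + 684) = -369704 + 1/((-248 + 45675) + 684) = -369704 + 1/(45427 + 684) = -369704 + 1/46111 = -17047421143/46111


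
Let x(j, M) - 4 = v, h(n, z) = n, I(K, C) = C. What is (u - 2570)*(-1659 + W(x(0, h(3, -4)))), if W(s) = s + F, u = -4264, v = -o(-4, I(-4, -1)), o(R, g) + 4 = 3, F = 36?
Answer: 11057412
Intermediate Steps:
o(R, g) = -1 (o(R, g) = -4 + 3 = -1)
v = 1 (v = -1*(-1) = 1)
x(j, M) = 5 (x(j, M) = 4 + 1 = 5)
W(s) = 36 + s (W(s) = s + 36 = 36 + s)
(u - 2570)*(-1659 + W(x(0, h(3, -4)))) = (-4264 - 2570)*(-1659 + (36 + 5)) = -6834*(-1659 + 41) = -6834*(-1618) = 11057412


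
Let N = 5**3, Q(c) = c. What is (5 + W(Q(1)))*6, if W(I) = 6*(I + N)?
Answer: 4566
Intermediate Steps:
N = 125
W(I) = 750 + 6*I (W(I) = 6*(I + 125) = 6*(125 + I) = 750 + 6*I)
(5 + W(Q(1)))*6 = (5 + (750 + 6*1))*6 = (5 + (750 + 6))*6 = (5 + 756)*6 = 761*6 = 4566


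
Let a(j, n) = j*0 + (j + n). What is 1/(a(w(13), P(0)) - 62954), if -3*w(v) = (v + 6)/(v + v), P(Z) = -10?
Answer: -78/4911211 ≈ -1.5882e-5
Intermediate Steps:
w(v) = -(6 + v)/(6*v) (w(v) = -(v + 6)/(3*(v + v)) = -(6 + v)/(3*(2*v)) = -(6 + v)*1/(2*v)/3 = -(6 + v)/(6*v))
a(j, n) = j + n (a(j, n) = 0 + (j + n) = j + n)
1/(a(w(13), P(0)) - 62954) = 1/(((⅙)*(-6 - 1*13)/13 - 10) - 62954) = 1/(((⅙)*(1/13)*(-6 - 13) - 10) - 62954) = 1/(((⅙)*(1/13)*(-19) - 10) - 62954) = 1/((-19/78 - 10) - 62954) = 1/(-799/78 - 62954) = 1/(-4911211/78) = -78/4911211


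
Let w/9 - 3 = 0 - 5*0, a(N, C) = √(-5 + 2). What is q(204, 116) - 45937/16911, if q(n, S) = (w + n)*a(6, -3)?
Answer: -45937/16911 + 231*I*√3 ≈ -2.7164 + 400.1*I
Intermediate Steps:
a(N, C) = I*√3 (a(N, C) = √(-3) = I*√3)
w = 27 (w = 27 + 9*(0 - 5*0) = 27 + 9*(0 + 0) = 27 + 9*0 = 27 + 0 = 27)
q(n, S) = I*√3*(27 + n) (q(n, S) = (27 + n)*(I*√3) = I*√3*(27 + n))
q(204, 116) - 45937/16911 = I*√3*(27 + 204) - 45937/16911 = I*√3*231 - 45937/16911 = 231*I*√3 - 1*45937/16911 = 231*I*√3 - 45937/16911 = -45937/16911 + 231*I*√3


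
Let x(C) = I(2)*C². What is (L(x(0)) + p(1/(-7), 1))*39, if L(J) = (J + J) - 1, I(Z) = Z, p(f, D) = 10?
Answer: 351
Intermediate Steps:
x(C) = 2*C²
L(J) = -1 + 2*J (L(J) = 2*J - 1 = -1 + 2*J)
(L(x(0)) + p(1/(-7), 1))*39 = ((-1 + 2*(2*0²)) + 10)*39 = ((-1 + 2*(2*0)) + 10)*39 = ((-1 + 2*0) + 10)*39 = ((-1 + 0) + 10)*39 = (-1 + 10)*39 = 9*39 = 351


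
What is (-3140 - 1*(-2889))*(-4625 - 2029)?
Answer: 1670154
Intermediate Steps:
(-3140 - 1*(-2889))*(-4625 - 2029) = (-3140 + 2889)*(-6654) = -251*(-6654) = 1670154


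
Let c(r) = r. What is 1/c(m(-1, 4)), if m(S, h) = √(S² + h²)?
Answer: √17/17 ≈ 0.24254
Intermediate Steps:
1/c(m(-1, 4)) = 1/(√((-1)² + 4²)) = 1/(√(1 + 16)) = 1/(√17) = √17/17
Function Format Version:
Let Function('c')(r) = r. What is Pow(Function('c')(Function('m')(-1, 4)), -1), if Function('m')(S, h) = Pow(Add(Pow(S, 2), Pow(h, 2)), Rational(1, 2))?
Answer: Mul(Rational(1, 17), Pow(17, Rational(1, 2))) ≈ 0.24254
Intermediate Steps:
Pow(Function('c')(Function('m')(-1, 4)), -1) = Pow(Pow(Add(Pow(-1, 2), Pow(4, 2)), Rational(1, 2)), -1) = Pow(Pow(Add(1, 16), Rational(1, 2)), -1) = Pow(Pow(17, Rational(1, 2)), -1) = Mul(Rational(1, 17), Pow(17, Rational(1, 2)))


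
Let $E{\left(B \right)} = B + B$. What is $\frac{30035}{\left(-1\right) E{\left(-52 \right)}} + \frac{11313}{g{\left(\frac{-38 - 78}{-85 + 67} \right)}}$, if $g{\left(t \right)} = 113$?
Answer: $\frac{4570507}{11752} \approx 388.91$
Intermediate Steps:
$E{\left(B \right)} = 2 B$
$\frac{30035}{\left(-1\right) E{\left(-52 \right)}} + \frac{11313}{g{\left(\frac{-38 - 78}{-85 + 67} \right)}} = \frac{30035}{\left(-1\right) 2 \left(-52\right)} + \frac{11313}{113} = \frac{30035}{\left(-1\right) \left(-104\right)} + 11313 \cdot \frac{1}{113} = \frac{30035}{104} + \frac{11313}{113} = \frac{4570507}{11752}$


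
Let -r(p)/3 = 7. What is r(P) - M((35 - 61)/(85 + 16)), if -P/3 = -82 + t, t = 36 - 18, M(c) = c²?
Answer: -214897/10201 ≈ -21.066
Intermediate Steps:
t = 18
P = 192 (P = -3*(-82 + 18) = -3*(-64) = 192)
r(p) = -21 (r(p) = -3*7 = -21)
r(P) - M((35 - 61)/(85 + 16)) = -21 - ((35 - 61)/(85 + 16))² = -21 - (-26/101)² = -21 - 1*676/10201 = -21 - 676/10201 = -214897/10201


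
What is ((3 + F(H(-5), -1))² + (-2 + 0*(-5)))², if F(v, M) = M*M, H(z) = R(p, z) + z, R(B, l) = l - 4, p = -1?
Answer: 196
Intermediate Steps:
R(B, l) = -4 + l
H(z) = -4 + 2*z (H(z) = (-4 + z) + z = -4 + 2*z)
F(v, M) = M²
((3 + F(H(-5), -1))² + (-2 + 0*(-5)))² = ((3 + (-1)²)² + (-2 + 0*(-5)))² = ((3 + 1)² + (-2 + 0))² = (4² - 2)² = (16 - 2)² = 14² = 196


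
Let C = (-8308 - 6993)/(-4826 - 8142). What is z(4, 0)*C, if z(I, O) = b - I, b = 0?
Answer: -15301/3242 ≈ -4.7196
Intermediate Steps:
C = 15301/12968 (C = -15301/(-12968) = -15301*(-1/12968) = 15301/12968 ≈ 1.1799)
z(I, O) = -I (z(I, O) = 0 - I = -I)
z(4, 0)*C = -1*4*(15301/12968) = -4*15301/12968 = -15301/3242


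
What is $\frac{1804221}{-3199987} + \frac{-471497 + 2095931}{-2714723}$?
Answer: $- \frac{10096127928141}{8687078308601} \approx -1.1622$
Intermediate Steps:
$\frac{1804221}{-3199987} + \frac{-471497 + 2095931}{-2714723} = 1804221 \left(- \frac{1}{3199987}\right) + 1624434 \left(- \frac{1}{2714723}\right) = - \frac{1804221}{3199987} - \frac{1624434}{2714723} = - \frac{10096127928141}{8687078308601}$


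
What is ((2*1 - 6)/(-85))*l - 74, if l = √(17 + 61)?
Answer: -74 + 4*√78/85 ≈ -73.584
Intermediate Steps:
l = √78 ≈ 8.8318
((2*1 - 6)/(-85))*l - 74 = ((2*1 - 6)/(-85))*√78 - 74 = ((2 - 6)*(-1/85))*√78 - 74 = (-4*(-1/85))*√78 - 74 = 4*√78/85 - 74 = -74 + 4*√78/85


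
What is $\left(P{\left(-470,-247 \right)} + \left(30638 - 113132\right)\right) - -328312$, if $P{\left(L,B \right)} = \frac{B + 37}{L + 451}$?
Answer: $\frac{4670752}{19} \approx 2.4583 \cdot 10^{5}$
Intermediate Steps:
$P{\left(L,B \right)} = \frac{37 + B}{451 + L}$
$\left(P{\left(-470,-247 \right)} + \left(30638 - 113132\right)\right) - -328312 = \left(\frac{37 - 247}{451 - 470} + \left(30638 - 113132\right)\right) - -328312 = \left(\frac{1}{-19} \left(-210\right) - 82494\right) + 328312 = \left(\left(- \frac{1}{19}\right) \left(-210\right) - 82494\right) + 328312 = \left(\frac{210}{19} - 82494\right) + 328312 = - \frac{1567176}{19} + 328312 = \frac{4670752}{19}$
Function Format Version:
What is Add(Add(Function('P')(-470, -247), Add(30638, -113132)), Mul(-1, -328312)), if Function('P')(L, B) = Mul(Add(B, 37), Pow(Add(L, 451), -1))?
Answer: Rational(4670752, 19) ≈ 2.4583e+5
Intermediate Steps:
Function('P')(L, B) = Mul(Pow(Add(451, L), -1), Add(37, B)) (Function('P')(L, B) = Mul(Add(37, B), Pow(Add(451, L), -1)) = Mul(Pow(Add(451, L), -1), Add(37, B)))
Add(Add(Function('P')(-470, -247), Add(30638, -113132)), Mul(-1, -328312)) = Add(Add(Mul(Pow(Add(451, -470), -1), Add(37, -247)), Add(30638, -113132)), Mul(-1, -328312)) = Add(Add(Mul(Pow(-19, -1), -210), -82494), 328312) = Add(Add(Mul(Rational(-1, 19), -210), -82494), 328312) = Add(Add(Rational(210, 19), -82494), 328312) = Add(Rational(-1567176, 19), 328312) = Rational(4670752, 19)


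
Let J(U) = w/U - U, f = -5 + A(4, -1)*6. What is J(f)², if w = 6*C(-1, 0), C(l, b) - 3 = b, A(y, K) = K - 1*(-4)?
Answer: 22801/169 ≈ 134.92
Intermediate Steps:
A(y, K) = 4 + K (A(y, K) = K + 4 = 4 + K)
C(l, b) = 3 + b
w = 18 (w = 6*(3 + 0) = 6*3 = 18)
f = 13 (f = -5 + (4 - 1)*6 = -5 + 3*6 = -5 + 18 = 13)
J(U) = -U + 18/U (J(U) = 18/U - U = -U + 18/U)
J(f)² = (-1*13 + 18/13)² = (-13 + 18*(1/13))² = (-13 + 18/13)² = (-151/13)² = 22801/169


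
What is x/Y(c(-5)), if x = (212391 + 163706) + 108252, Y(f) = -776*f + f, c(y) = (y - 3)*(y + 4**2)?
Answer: 484349/68200 ≈ 7.1019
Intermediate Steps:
c(y) = (-3 + y)*(16 + y) (c(y) = (-3 + y)*(y + 16) = (-3 + y)*(16 + y))
Y(f) = -775*f
x = 484349 (x = 376097 + 108252 = 484349)
x/Y(c(-5)) = 484349/((-775*(-48 + (-5)**2 + 13*(-5)))) = 484349/((-775*(-48 + 25 - 65))) = 484349/((-775*(-88))) = 484349/68200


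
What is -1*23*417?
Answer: -9591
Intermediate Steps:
-1*23*417 = -23*417 = -9591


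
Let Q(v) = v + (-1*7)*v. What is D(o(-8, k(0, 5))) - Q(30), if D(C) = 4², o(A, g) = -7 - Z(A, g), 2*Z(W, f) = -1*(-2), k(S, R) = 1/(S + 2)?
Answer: 196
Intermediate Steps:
k(S, R) = 1/(2 + S)
Z(W, f) = 1 (Z(W, f) = (-1*(-2))/2 = (½)*2 = 1)
o(A, g) = -8 (o(A, g) = -7 - 1*1 = -7 - 1 = -8)
Q(v) = -6*v (Q(v) = v - 7*v = -6*v)
D(C) = 16
D(o(-8, k(0, 5))) - Q(30) = 16 - (-6)*30 = 16 - 1*(-180) = 16 + 180 = 196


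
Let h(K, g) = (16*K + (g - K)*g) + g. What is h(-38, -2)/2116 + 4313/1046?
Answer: 1051617/276667 ≈ 3.8010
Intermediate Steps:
h(K, g) = g + 16*K + g*(g - K) (h(K, g) = (16*K + g*(g - K)) + g = g + 16*K + g*(g - K))
h(-38, -2)/2116 + 4313/1046 = (-2 + (-2)**2 + 16*(-38) - 1*(-38)*(-2))/2116 + 4313/1046 = (-2 + 4 - 608 - 76)*(1/2116) + 4313*(1/1046) = -682*1/2116 + 4313/1046 = -341/1058 + 4313/1046 = 1051617/276667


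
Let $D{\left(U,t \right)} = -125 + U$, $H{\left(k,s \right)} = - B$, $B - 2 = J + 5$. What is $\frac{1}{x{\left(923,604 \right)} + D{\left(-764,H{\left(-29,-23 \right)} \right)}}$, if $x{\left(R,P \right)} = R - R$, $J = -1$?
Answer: $- \frac{1}{889} \approx -0.0011249$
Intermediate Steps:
$B = 6$ ($B = 2 + \left(-1 + 5\right) = 2 + 4 = 6$)
$H{\left(k,s \right)} = -6$ ($H{\left(k,s \right)} = \left(-1\right) 6 = -6$)
$x{\left(R,P \right)} = 0$
$\frac{1}{x{\left(923,604 \right)} + D{\left(-764,H{\left(-29,-23 \right)} \right)}} = \frac{1}{0 - 889} = \frac{1}{-889} = - \frac{1}{889}$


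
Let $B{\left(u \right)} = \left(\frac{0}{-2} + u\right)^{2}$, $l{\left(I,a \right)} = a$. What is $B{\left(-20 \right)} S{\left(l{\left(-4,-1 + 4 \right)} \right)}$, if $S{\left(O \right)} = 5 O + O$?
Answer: $7200$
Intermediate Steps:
$B{\left(u \right)} = u^{2}$ ($B{\left(u \right)} = \left(0 \left(- \frac{1}{2}\right) + u\right)^{2} = \left(0 + u\right)^{2} = u^{2}$)
$S{\left(O \right)} = 6 O$
$B{\left(-20 \right)} S{\left(l{\left(-4,-1 + 4 \right)} \right)} = \left(-20\right)^{2} \cdot 6 \left(-1 + 4\right) = 400 \cdot 6 \cdot 3 = 400 \cdot 18 = 7200$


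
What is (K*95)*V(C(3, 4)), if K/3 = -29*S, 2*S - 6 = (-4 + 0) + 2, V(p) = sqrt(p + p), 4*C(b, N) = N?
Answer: -16530*sqrt(2) ≈ -23377.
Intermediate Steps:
C(b, N) = N/4
V(p) = sqrt(2)*sqrt(p) (V(p) = sqrt(2*p) = sqrt(2)*sqrt(p))
S = 2 (S = 3 + ((-4 + 0) + 2)/2 = 3 + (-4 + 2)/2 = 3 + (1/2)*(-2) = 3 - 1 = 2)
K = -174 (K = 3*(-29*2) = 3*(-58) = -174)
(K*95)*V(C(3, 4)) = (-174*95)*(sqrt(2)*sqrt((1/4)*4)) = -16530*sqrt(2)*sqrt(1) = -16530*sqrt(2)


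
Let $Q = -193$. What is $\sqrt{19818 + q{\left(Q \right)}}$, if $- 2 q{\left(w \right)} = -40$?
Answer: $\sqrt{19838} \approx 140.85$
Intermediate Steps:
$q{\left(w \right)} = 20$ ($q{\left(w \right)} = \left(- \frac{1}{2}\right) \left(-40\right) = 20$)
$\sqrt{19818 + q{\left(Q \right)}} = \sqrt{19818 + 20} = \sqrt{19838}$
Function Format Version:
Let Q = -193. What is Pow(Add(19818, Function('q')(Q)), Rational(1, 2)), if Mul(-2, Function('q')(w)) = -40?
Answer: Pow(19838, Rational(1, 2)) ≈ 140.85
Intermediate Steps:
Function('q')(w) = 20 (Function('q')(w) = Mul(Rational(-1, 2), -40) = 20)
Pow(Add(19818, Function('q')(Q)), Rational(1, 2)) = Pow(Add(19818, 20), Rational(1, 2)) = Pow(19838, Rational(1, 2))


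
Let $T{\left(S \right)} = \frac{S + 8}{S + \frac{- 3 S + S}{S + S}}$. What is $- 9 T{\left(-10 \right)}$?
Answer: $- \frac{18}{11} \approx -1.6364$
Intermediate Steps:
$T{\left(S \right)} = \frac{8 + S}{-1 + S}$ ($T{\left(S \right)} = \frac{8 + S}{S + \frac{\left(-2\right) S}{2 S}} = \frac{8 + S}{S + - 2 S \frac{1}{2 S}} = \frac{8 + S}{S - 1} = \frac{8 + S}{-1 + S}$)
$- 9 T{\left(-10 \right)} = - 9 \frac{8 - 10}{-1 - 10} = - 9 \frac{1}{-11} \left(-2\right) = - 9 \left(\left(- \frac{1}{11}\right) \left(-2\right)\right) = \left(-9\right) \frac{2}{11} = - \frac{18}{11}$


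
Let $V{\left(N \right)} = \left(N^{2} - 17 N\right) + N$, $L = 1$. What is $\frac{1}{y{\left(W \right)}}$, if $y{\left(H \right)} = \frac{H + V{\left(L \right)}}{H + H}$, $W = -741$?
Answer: $\frac{247}{126} \approx 1.9603$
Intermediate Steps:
$V{\left(N \right)} = N^{2} - 16 N$
$y{\left(H \right)} = \frac{-15 + H}{2 H}$ ($y{\left(H \right)} = \frac{H + 1 \left(-16 + 1\right)}{H + H} = \frac{H + 1 \left(-15\right)}{2 H} = \left(H - 15\right) \frac{1}{2 H} = \left(-15 + H\right) \frac{1}{2 H} = \frac{-15 + H}{2 H}$)
$\frac{1}{y{\left(W \right)}} = \frac{1}{\frac{1}{2} \frac{1}{-741} \left(-15 - 741\right)} = \frac{1}{\frac{1}{2} \left(- \frac{1}{741}\right) \left(-756\right)} = \frac{1}{\frac{126}{247}} = \frac{247}{126}$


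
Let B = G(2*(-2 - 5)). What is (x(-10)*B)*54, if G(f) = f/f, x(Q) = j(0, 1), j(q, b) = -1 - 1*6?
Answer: -378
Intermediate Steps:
j(q, b) = -7 (j(q, b) = -1 - 6 = -7)
x(Q) = -7
G(f) = 1
B = 1
(x(-10)*B)*54 = -7*1*54 = -7*54 = -378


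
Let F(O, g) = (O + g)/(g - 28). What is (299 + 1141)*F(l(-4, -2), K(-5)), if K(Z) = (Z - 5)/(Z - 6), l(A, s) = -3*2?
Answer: 40320/149 ≈ 270.60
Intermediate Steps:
l(A, s) = -6
K(Z) = (-5 + Z)/(-6 + Z)
F(O, g) = (O + g)/(-28 + g)
(299 + 1141)*F(l(-4, -2), K(-5)) = (299 + 1141)*((-6 + (-5 - 5)/(-6 - 5))/(-28 + (-5 - 5)/(-6 - 5))) = 1440*((-6 - 10/(-11))/(-28 - 10/(-11))) = 1440*((-6 - 1/11*(-10))/(-28 - 1/11*(-10))) = 1440*((-6 + 10/11)/(-28 + 10/11)) = 1440*(-56/11/(-298/11)) = 1440*(-11/298*(-56/11)) = 1440*(28/149) = 40320/149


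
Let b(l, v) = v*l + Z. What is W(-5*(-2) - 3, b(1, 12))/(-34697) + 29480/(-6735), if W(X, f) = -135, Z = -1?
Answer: -204391667/46736859 ≈ -4.3732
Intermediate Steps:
b(l, v) = -1 + l*v (b(l, v) = v*l - 1 = l*v - 1 = -1 + l*v)
W(-5*(-2) - 3, b(1, 12))/(-34697) + 29480/(-6735) = -135/(-34697) + 29480/(-6735) = -135*(-1/34697) + 29480*(-1/6735) = 135/34697 - 5896/1347 = -204391667/46736859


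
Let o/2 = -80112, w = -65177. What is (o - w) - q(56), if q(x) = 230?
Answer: -95277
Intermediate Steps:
o = -160224 (o = 2*(-80112) = -160224)
(o - w) - q(56) = (-160224 - 1*(-65177)) - 1*230 = (-160224 + 65177) - 230 = -95047 - 230 = -95277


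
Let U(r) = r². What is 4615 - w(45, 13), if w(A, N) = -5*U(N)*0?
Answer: 4615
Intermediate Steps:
w(A, N) = 0 (w(A, N) = -5*N²*0 = 0)
4615 - w(45, 13) = 4615 - 1*0 = 4615 + 0 = 4615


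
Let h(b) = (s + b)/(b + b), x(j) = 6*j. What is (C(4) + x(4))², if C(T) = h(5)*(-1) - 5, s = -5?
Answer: 361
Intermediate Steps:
h(b) = (-5 + b)/(2*b) (h(b) = (-5 + b)/(b + b) = (-5 + b)/((2*b)) = (-5 + b)*(1/(2*b)) = (-5 + b)/(2*b))
C(T) = -5 (C(T) = ((½)*(-5 + 5)/5)*(-1) - 5 = ((½)*(⅕)*0)*(-1) - 5 = 0*(-1) - 5 = 0 - 5 = -5)
(C(4) + x(4))² = (-5 + 6*4)² = (-5 + 24)² = 19² = 361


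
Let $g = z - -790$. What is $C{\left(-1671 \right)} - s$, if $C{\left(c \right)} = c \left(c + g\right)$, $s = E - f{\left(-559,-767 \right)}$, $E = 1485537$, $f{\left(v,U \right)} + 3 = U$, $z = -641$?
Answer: $1056955$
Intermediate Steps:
$f{\left(v,U \right)} = -3 + U$
$g = 149$ ($g = -641 - -790 = -641 + 790 = 149$)
$s = 1486307$ ($s = 1485537 - \left(-3 - 767\right) = 1485537 - -770 = 1485537 + 770 = 1486307$)
$C{\left(c \right)} = c \left(149 + c\right)$ ($C{\left(c \right)} = c \left(c + 149\right) = c \left(149 + c\right)$)
$C{\left(-1671 \right)} - s = - 1671 \left(149 - 1671\right) - 1486307 = \left(-1671\right) \left(-1522\right) - 1486307 = 2543262 - 1486307 = 1056955$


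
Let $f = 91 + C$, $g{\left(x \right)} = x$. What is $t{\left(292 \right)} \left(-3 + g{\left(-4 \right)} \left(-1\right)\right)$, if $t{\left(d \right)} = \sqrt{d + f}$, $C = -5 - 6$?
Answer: $2 \sqrt{93} \approx 19.287$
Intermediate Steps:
$C = -11$ ($C = -5 - 6 = -11$)
$f = 80$ ($f = 91 - 11 = 80$)
$t{\left(d \right)} = \sqrt{80 + d}$ ($t{\left(d \right)} = \sqrt{d + 80} = \sqrt{80 + d}$)
$t{\left(292 \right)} \left(-3 + g{\left(-4 \right)} \left(-1\right)\right) = \sqrt{80 + 292} \left(-3 - -4\right) = \sqrt{372} \left(-3 + 4\right) = 2 \sqrt{93} \cdot 1 = 2 \sqrt{93}$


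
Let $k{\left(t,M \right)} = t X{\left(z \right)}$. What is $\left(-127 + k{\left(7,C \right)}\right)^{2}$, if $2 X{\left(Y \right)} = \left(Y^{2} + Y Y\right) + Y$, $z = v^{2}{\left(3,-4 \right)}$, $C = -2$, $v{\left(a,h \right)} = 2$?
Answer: $1$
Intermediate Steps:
$z = 4$ ($z = 2^{2} = 4$)
$X{\left(Y \right)} = Y^{2} + \frac{Y}{2}$ ($X{\left(Y \right)} = \frac{\left(Y^{2} + Y Y\right) + Y}{2} = \frac{\left(Y^{2} + Y^{2}\right) + Y}{2} = \frac{2 Y^{2} + Y}{2} = \frac{Y + 2 Y^{2}}{2} = Y^{2} + \frac{Y}{2}$)
$k{\left(t,M \right)} = 18 t$ ($k{\left(t,M \right)} = t 4 \left(\frac{1}{2} + 4\right) = t 4 \cdot \frac{9}{2} = t 18 = 18 t$)
$\left(-127 + k{\left(7,C \right)}\right)^{2} = \left(-127 + 18 \cdot 7\right)^{2} = \left(-127 + 126\right)^{2} = \left(-1\right)^{2} = 1$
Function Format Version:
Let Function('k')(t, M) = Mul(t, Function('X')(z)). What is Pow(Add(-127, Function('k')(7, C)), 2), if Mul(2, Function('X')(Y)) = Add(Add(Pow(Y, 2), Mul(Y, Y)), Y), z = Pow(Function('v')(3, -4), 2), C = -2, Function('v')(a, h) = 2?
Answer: 1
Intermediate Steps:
z = 4 (z = Pow(2, 2) = 4)
Function('X')(Y) = Add(Pow(Y, 2), Mul(Rational(1, 2), Y)) (Function('X')(Y) = Mul(Rational(1, 2), Add(Add(Pow(Y, 2), Mul(Y, Y)), Y)) = Mul(Rational(1, 2), Add(Add(Pow(Y, 2), Pow(Y, 2)), Y)) = Mul(Rational(1, 2), Add(Mul(2, Pow(Y, 2)), Y)) = Mul(Rational(1, 2), Add(Y, Mul(2, Pow(Y, 2)))) = Add(Pow(Y, 2), Mul(Rational(1, 2), Y)))
Function('k')(t, M) = Mul(18, t) (Function('k')(t, M) = Mul(t, Mul(4, Add(Rational(1, 2), 4))) = Mul(t, Mul(4, Rational(9, 2))) = Mul(t, 18) = Mul(18, t))
Pow(Add(-127, Function('k')(7, C)), 2) = Pow(Add(-127, Mul(18, 7)), 2) = Pow(Add(-127, 126), 2) = Pow(-1, 2) = 1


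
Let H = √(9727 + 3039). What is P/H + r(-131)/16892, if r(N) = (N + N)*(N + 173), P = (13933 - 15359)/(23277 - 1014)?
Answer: -2751/4223 - 713*√12766/142104729 ≈ -0.65200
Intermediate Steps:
P = -1426/22263 ≈ -0.064052
H = √12766 ≈ 112.99
r(N) = 2*N*(173 + N) (r(N) = (2*N)*(173 + N) = 2*N*(173 + N))
P/H + r(-131)/16892 = -1426*√12766/12766/22263 + (2*(-131)*(173 - 131))/16892 = -713*√12766/142104729 + (2*(-131)*42)*(1/16892) = -713*√12766/142104729 - 11004*1/16892 = -713*√12766/142104729 - 2751/4223 = -2751/4223 - 713*√12766/142104729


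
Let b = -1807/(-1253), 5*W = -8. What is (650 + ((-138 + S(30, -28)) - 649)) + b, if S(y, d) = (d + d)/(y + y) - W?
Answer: -507056/3759 ≈ -134.89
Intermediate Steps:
W = -8/5 (W = (⅕)*(-8) = -8/5 ≈ -1.6000)
S(y, d) = 8/5 + d/y (S(y, d) = (d + d)/(y + y) - 1*(-8/5) = (2*d)/((2*y)) + 8/5 = (2*d)*(1/(2*y)) + 8/5 = d/y + 8/5 = 8/5 + d/y)
b = 1807/1253 (b = -1807*(-1/1253) = 1807/1253 ≈ 1.4421)
(650 + ((-138 + S(30, -28)) - 649)) + b = (650 + ((-138 + (8/5 - 28/30)) - 649)) + 1807/1253 = (650 + ((-138 + (8/5 - 28*1/30)) - 649)) + 1807/1253 = (650 + ((-138 + (8/5 - 14/15)) - 649)) + 1807/1253 = (650 + ((-138 + ⅔) - 649)) + 1807/1253 = (650 + (-412/3 - 649)) + 1807/1253 = (650 - 2359/3) + 1807/1253 = -409/3 + 1807/1253 = -507056/3759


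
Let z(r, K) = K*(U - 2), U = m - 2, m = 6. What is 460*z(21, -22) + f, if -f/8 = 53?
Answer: -20664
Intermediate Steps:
f = -424 (f = -8*53 = -424)
U = 4 (U = 6 - 2 = 4)
z(r, K) = 2*K (z(r, K) = K*(4 - 2) = K*2 = 2*K)
460*z(21, -22) + f = 460*(2*(-22)) - 424 = 460*(-44) - 424 = -20240 - 424 = -20664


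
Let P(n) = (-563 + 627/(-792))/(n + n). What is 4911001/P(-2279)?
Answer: 537224221392/13531 ≈ 3.9703e+7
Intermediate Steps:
P(n) = -13531/(48*n) (P(n) = (-563 + 627*(-1/792))/((2*n)) = (-563 - 19/24)*(1/(2*n)) = -13531/(48*n))
4911001/P(-2279) = 4911001/((-13531/48/(-2279))) = 4911001/((-13531/48*(-1/2279))) = 4911001/(13531/109392) = 4911001*(109392/13531) = 537224221392/13531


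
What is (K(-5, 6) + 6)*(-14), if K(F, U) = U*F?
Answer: 336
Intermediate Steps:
K(F, U) = F*U
(K(-5, 6) + 6)*(-14) = (-5*6 + 6)*(-14) = (-30 + 6)*(-14) = -24*(-14) = 336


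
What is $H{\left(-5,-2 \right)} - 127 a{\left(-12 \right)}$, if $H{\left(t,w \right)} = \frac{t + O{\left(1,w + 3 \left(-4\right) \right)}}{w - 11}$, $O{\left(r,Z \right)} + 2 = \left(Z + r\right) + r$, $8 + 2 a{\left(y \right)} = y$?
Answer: $\frac{16529}{13} \approx 1271.5$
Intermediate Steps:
$a{\left(y \right)} = -4 + \frac{y}{2}$
$O{\left(r,Z \right)} = -2 + Z + 2 r$ ($O{\left(r,Z \right)} = -2 + \left(\left(Z + r\right) + r\right) = -2 + \left(Z + 2 r\right) = -2 + Z + 2 r$)
$H{\left(t,w \right)} = \frac{-12 + t + w}{-11 + w}$ ($H{\left(t,w \right)} = \frac{t + \left(-2 + \left(w + 3 \left(-4\right)\right) + 2 \cdot 1\right)}{w - 11} = \frac{t + \left(-2 + \left(w - 12\right) + 2\right)}{-11 + w} = \frac{t + \left(-2 + \left(-12 + w\right) + 2\right)}{-11 + w} = \frac{t + \left(-12 + w\right)}{-11 + w} = \frac{-12 + t + w}{-11 + w}$)
$H{\left(-5,-2 \right)} - 127 a{\left(-12 \right)} = \frac{-12 - 5 - 2}{-11 - 2} - 127 \left(-4 + \frac{1}{2} \left(-12\right)\right) = \frac{1}{-13} \left(-19\right) - 127 \left(-4 - 6\right) = \left(- \frac{1}{13}\right) \left(-19\right) - -1270 = \frac{19}{13} + 1270 = \frac{16529}{13}$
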